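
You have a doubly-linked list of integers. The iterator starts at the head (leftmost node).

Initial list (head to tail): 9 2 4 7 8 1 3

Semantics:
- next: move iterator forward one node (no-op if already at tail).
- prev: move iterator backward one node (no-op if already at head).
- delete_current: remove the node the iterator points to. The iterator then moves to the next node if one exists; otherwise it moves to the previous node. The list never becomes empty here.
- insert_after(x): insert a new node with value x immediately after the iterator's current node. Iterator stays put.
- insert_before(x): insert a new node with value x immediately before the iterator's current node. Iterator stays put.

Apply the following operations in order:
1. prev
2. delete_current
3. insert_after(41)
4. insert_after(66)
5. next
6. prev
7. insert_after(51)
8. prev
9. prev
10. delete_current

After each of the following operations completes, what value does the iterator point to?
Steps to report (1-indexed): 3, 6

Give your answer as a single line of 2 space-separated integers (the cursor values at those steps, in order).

Answer: 2 2

Derivation:
After 1 (prev): list=[9, 2, 4, 7, 8, 1, 3] cursor@9
After 2 (delete_current): list=[2, 4, 7, 8, 1, 3] cursor@2
After 3 (insert_after(41)): list=[2, 41, 4, 7, 8, 1, 3] cursor@2
After 4 (insert_after(66)): list=[2, 66, 41, 4, 7, 8, 1, 3] cursor@2
After 5 (next): list=[2, 66, 41, 4, 7, 8, 1, 3] cursor@66
After 6 (prev): list=[2, 66, 41, 4, 7, 8, 1, 3] cursor@2
After 7 (insert_after(51)): list=[2, 51, 66, 41, 4, 7, 8, 1, 3] cursor@2
After 8 (prev): list=[2, 51, 66, 41, 4, 7, 8, 1, 3] cursor@2
After 9 (prev): list=[2, 51, 66, 41, 4, 7, 8, 1, 3] cursor@2
After 10 (delete_current): list=[51, 66, 41, 4, 7, 8, 1, 3] cursor@51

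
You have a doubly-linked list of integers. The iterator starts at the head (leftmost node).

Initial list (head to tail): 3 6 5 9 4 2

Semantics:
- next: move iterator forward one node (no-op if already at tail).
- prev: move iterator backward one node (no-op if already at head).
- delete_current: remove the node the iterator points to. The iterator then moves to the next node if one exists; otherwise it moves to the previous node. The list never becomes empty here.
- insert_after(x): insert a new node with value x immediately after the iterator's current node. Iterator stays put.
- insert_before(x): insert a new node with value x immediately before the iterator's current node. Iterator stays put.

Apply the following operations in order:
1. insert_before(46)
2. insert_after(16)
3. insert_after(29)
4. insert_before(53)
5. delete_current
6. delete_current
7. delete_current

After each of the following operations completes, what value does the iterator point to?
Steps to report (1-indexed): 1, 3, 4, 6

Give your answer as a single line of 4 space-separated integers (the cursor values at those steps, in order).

After 1 (insert_before(46)): list=[46, 3, 6, 5, 9, 4, 2] cursor@3
After 2 (insert_after(16)): list=[46, 3, 16, 6, 5, 9, 4, 2] cursor@3
After 3 (insert_after(29)): list=[46, 3, 29, 16, 6, 5, 9, 4, 2] cursor@3
After 4 (insert_before(53)): list=[46, 53, 3, 29, 16, 6, 5, 9, 4, 2] cursor@3
After 5 (delete_current): list=[46, 53, 29, 16, 6, 5, 9, 4, 2] cursor@29
After 6 (delete_current): list=[46, 53, 16, 6, 5, 9, 4, 2] cursor@16
After 7 (delete_current): list=[46, 53, 6, 5, 9, 4, 2] cursor@6

Answer: 3 3 3 16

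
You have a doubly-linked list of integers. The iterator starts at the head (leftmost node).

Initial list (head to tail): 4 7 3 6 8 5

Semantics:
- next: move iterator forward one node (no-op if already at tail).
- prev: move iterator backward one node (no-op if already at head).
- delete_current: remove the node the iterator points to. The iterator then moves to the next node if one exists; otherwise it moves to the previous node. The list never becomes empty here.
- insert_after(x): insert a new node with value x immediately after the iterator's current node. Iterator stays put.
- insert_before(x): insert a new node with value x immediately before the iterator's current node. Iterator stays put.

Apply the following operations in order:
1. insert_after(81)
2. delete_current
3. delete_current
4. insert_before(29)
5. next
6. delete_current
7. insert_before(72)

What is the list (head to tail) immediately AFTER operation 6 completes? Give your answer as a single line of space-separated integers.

After 1 (insert_after(81)): list=[4, 81, 7, 3, 6, 8, 5] cursor@4
After 2 (delete_current): list=[81, 7, 3, 6, 8, 5] cursor@81
After 3 (delete_current): list=[7, 3, 6, 8, 5] cursor@7
After 4 (insert_before(29)): list=[29, 7, 3, 6, 8, 5] cursor@7
After 5 (next): list=[29, 7, 3, 6, 8, 5] cursor@3
After 6 (delete_current): list=[29, 7, 6, 8, 5] cursor@6

Answer: 29 7 6 8 5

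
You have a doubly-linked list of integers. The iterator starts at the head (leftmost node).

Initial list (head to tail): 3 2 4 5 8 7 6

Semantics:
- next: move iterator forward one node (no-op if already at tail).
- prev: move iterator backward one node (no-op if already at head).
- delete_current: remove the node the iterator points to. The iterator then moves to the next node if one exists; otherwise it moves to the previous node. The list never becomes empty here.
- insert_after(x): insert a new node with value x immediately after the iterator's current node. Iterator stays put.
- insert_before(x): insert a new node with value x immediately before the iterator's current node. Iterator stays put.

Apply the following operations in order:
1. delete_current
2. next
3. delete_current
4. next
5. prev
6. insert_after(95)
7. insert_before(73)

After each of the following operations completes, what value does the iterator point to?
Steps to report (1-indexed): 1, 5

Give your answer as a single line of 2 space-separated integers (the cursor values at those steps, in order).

After 1 (delete_current): list=[2, 4, 5, 8, 7, 6] cursor@2
After 2 (next): list=[2, 4, 5, 8, 7, 6] cursor@4
After 3 (delete_current): list=[2, 5, 8, 7, 6] cursor@5
After 4 (next): list=[2, 5, 8, 7, 6] cursor@8
After 5 (prev): list=[2, 5, 8, 7, 6] cursor@5
After 6 (insert_after(95)): list=[2, 5, 95, 8, 7, 6] cursor@5
After 7 (insert_before(73)): list=[2, 73, 5, 95, 8, 7, 6] cursor@5

Answer: 2 5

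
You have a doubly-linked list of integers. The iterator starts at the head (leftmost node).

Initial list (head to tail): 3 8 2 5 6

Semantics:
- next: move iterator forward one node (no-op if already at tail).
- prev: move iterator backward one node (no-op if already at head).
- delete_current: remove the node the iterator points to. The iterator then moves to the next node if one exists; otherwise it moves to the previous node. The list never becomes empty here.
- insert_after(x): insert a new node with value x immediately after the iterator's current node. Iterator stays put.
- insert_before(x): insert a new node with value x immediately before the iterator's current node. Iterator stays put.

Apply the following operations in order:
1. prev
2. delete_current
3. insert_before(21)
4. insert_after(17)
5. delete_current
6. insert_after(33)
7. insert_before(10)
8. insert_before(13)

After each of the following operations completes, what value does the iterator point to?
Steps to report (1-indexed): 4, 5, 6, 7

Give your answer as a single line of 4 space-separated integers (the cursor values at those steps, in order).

After 1 (prev): list=[3, 8, 2, 5, 6] cursor@3
After 2 (delete_current): list=[8, 2, 5, 6] cursor@8
After 3 (insert_before(21)): list=[21, 8, 2, 5, 6] cursor@8
After 4 (insert_after(17)): list=[21, 8, 17, 2, 5, 6] cursor@8
After 5 (delete_current): list=[21, 17, 2, 5, 6] cursor@17
After 6 (insert_after(33)): list=[21, 17, 33, 2, 5, 6] cursor@17
After 7 (insert_before(10)): list=[21, 10, 17, 33, 2, 5, 6] cursor@17
After 8 (insert_before(13)): list=[21, 10, 13, 17, 33, 2, 5, 6] cursor@17

Answer: 8 17 17 17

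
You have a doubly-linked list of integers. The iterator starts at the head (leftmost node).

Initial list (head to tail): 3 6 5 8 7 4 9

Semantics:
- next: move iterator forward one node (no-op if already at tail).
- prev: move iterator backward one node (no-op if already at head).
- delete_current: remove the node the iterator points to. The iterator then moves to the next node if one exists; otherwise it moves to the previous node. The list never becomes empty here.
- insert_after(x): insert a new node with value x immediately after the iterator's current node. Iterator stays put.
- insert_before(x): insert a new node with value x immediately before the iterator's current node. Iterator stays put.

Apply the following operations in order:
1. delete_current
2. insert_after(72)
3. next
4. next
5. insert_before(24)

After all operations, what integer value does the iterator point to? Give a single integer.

After 1 (delete_current): list=[6, 5, 8, 7, 4, 9] cursor@6
After 2 (insert_after(72)): list=[6, 72, 5, 8, 7, 4, 9] cursor@6
After 3 (next): list=[6, 72, 5, 8, 7, 4, 9] cursor@72
After 4 (next): list=[6, 72, 5, 8, 7, 4, 9] cursor@5
After 5 (insert_before(24)): list=[6, 72, 24, 5, 8, 7, 4, 9] cursor@5

Answer: 5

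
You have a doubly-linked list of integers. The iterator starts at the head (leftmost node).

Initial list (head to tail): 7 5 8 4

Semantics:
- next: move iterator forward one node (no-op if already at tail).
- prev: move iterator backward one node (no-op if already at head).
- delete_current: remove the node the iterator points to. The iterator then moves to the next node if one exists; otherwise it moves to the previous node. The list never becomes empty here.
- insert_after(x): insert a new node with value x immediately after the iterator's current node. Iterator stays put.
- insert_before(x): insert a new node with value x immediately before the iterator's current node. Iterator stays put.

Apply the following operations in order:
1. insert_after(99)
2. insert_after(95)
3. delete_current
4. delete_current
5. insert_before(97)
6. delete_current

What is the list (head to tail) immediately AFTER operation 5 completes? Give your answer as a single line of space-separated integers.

After 1 (insert_after(99)): list=[7, 99, 5, 8, 4] cursor@7
After 2 (insert_after(95)): list=[7, 95, 99, 5, 8, 4] cursor@7
After 3 (delete_current): list=[95, 99, 5, 8, 4] cursor@95
After 4 (delete_current): list=[99, 5, 8, 4] cursor@99
After 5 (insert_before(97)): list=[97, 99, 5, 8, 4] cursor@99

Answer: 97 99 5 8 4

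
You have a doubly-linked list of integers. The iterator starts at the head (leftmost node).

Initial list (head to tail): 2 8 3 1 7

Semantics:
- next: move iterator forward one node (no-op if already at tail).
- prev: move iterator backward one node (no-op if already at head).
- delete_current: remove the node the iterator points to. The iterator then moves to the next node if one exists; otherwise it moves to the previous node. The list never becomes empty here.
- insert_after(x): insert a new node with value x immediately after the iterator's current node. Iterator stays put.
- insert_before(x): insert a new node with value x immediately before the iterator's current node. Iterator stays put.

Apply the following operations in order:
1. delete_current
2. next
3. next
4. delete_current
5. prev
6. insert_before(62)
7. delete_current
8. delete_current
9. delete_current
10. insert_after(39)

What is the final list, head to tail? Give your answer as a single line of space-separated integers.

After 1 (delete_current): list=[8, 3, 1, 7] cursor@8
After 2 (next): list=[8, 3, 1, 7] cursor@3
After 3 (next): list=[8, 3, 1, 7] cursor@1
After 4 (delete_current): list=[8, 3, 7] cursor@7
After 5 (prev): list=[8, 3, 7] cursor@3
After 6 (insert_before(62)): list=[8, 62, 3, 7] cursor@3
After 7 (delete_current): list=[8, 62, 7] cursor@7
After 8 (delete_current): list=[8, 62] cursor@62
After 9 (delete_current): list=[8] cursor@8
After 10 (insert_after(39)): list=[8, 39] cursor@8

Answer: 8 39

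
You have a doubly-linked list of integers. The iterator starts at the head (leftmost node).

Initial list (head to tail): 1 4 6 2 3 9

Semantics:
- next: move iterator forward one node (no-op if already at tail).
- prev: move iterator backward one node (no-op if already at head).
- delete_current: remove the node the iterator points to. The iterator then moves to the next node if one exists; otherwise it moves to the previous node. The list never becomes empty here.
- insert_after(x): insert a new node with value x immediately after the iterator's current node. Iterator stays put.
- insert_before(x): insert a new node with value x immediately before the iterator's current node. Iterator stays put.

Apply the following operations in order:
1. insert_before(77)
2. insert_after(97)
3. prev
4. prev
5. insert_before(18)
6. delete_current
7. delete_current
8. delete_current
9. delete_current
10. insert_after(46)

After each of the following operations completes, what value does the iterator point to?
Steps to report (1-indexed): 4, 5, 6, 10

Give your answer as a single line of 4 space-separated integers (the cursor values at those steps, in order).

Answer: 77 77 1 6

Derivation:
After 1 (insert_before(77)): list=[77, 1, 4, 6, 2, 3, 9] cursor@1
After 2 (insert_after(97)): list=[77, 1, 97, 4, 6, 2, 3, 9] cursor@1
After 3 (prev): list=[77, 1, 97, 4, 6, 2, 3, 9] cursor@77
After 4 (prev): list=[77, 1, 97, 4, 6, 2, 3, 9] cursor@77
After 5 (insert_before(18)): list=[18, 77, 1, 97, 4, 6, 2, 3, 9] cursor@77
After 6 (delete_current): list=[18, 1, 97, 4, 6, 2, 3, 9] cursor@1
After 7 (delete_current): list=[18, 97, 4, 6, 2, 3, 9] cursor@97
After 8 (delete_current): list=[18, 4, 6, 2, 3, 9] cursor@4
After 9 (delete_current): list=[18, 6, 2, 3, 9] cursor@6
After 10 (insert_after(46)): list=[18, 6, 46, 2, 3, 9] cursor@6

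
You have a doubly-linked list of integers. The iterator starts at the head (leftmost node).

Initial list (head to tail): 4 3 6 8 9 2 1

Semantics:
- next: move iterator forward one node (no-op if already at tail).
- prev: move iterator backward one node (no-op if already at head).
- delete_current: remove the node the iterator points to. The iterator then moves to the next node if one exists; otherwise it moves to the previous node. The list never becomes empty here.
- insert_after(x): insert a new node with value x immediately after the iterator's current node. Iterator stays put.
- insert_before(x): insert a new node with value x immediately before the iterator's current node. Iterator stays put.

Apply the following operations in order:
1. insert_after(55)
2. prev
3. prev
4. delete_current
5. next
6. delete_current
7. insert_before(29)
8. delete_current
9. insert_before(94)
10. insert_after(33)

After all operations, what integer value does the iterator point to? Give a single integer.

After 1 (insert_after(55)): list=[4, 55, 3, 6, 8, 9, 2, 1] cursor@4
After 2 (prev): list=[4, 55, 3, 6, 8, 9, 2, 1] cursor@4
After 3 (prev): list=[4, 55, 3, 6, 8, 9, 2, 1] cursor@4
After 4 (delete_current): list=[55, 3, 6, 8, 9, 2, 1] cursor@55
After 5 (next): list=[55, 3, 6, 8, 9, 2, 1] cursor@3
After 6 (delete_current): list=[55, 6, 8, 9, 2, 1] cursor@6
After 7 (insert_before(29)): list=[55, 29, 6, 8, 9, 2, 1] cursor@6
After 8 (delete_current): list=[55, 29, 8, 9, 2, 1] cursor@8
After 9 (insert_before(94)): list=[55, 29, 94, 8, 9, 2, 1] cursor@8
After 10 (insert_after(33)): list=[55, 29, 94, 8, 33, 9, 2, 1] cursor@8

Answer: 8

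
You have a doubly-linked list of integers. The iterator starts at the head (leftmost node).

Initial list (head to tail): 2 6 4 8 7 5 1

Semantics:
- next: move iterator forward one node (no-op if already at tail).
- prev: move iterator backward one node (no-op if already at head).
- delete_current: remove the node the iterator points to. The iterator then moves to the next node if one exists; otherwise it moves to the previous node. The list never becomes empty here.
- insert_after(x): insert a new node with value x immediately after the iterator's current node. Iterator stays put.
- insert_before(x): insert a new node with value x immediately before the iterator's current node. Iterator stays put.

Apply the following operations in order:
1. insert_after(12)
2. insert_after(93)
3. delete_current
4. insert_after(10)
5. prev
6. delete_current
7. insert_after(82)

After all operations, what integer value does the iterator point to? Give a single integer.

After 1 (insert_after(12)): list=[2, 12, 6, 4, 8, 7, 5, 1] cursor@2
After 2 (insert_after(93)): list=[2, 93, 12, 6, 4, 8, 7, 5, 1] cursor@2
After 3 (delete_current): list=[93, 12, 6, 4, 8, 7, 5, 1] cursor@93
After 4 (insert_after(10)): list=[93, 10, 12, 6, 4, 8, 7, 5, 1] cursor@93
After 5 (prev): list=[93, 10, 12, 6, 4, 8, 7, 5, 1] cursor@93
After 6 (delete_current): list=[10, 12, 6, 4, 8, 7, 5, 1] cursor@10
After 7 (insert_after(82)): list=[10, 82, 12, 6, 4, 8, 7, 5, 1] cursor@10

Answer: 10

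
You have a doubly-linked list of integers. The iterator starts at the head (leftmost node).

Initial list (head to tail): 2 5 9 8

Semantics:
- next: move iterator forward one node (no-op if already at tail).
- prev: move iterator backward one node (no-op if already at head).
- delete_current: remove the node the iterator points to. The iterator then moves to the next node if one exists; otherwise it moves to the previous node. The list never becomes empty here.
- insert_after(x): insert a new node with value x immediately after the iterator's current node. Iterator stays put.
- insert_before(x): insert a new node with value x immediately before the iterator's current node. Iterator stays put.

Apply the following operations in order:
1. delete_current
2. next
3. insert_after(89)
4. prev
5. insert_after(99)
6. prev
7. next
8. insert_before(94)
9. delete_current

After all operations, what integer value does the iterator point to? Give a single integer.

Answer: 9

Derivation:
After 1 (delete_current): list=[5, 9, 8] cursor@5
After 2 (next): list=[5, 9, 8] cursor@9
After 3 (insert_after(89)): list=[5, 9, 89, 8] cursor@9
After 4 (prev): list=[5, 9, 89, 8] cursor@5
After 5 (insert_after(99)): list=[5, 99, 9, 89, 8] cursor@5
After 6 (prev): list=[5, 99, 9, 89, 8] cursor@5
After 7 (next): list=[5, 99, 9, 89, 8] cursor@99
After 8 (insert_before(94)): list=[5, 94, 99, 9, 89, 8] cursor@99
After 9 (delete_current): list=[5, 94, 9, 89, 8] cursor@9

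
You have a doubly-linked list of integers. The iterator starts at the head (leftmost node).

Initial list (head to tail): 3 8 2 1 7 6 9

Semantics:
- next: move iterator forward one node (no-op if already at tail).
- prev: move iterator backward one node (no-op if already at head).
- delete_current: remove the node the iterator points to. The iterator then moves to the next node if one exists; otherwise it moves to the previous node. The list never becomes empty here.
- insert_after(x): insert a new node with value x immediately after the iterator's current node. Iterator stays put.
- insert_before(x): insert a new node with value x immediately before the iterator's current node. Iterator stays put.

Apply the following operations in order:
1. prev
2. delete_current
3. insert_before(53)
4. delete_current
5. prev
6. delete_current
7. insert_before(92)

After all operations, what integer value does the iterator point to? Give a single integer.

Answer: 2

Derivation:
After 1 (prev): list=[3, 8, 2, 1, 7, 6, 9] cursor@3
After 2 (delete_current): list=[8, 2, 1, 7, 6, 9] cursor@8
After 3 (insert_before(53)): list=[53, 8, 2, 1, 7, 6, 9] cursor@8
After 4 (delete_current): list=[53, 2, 1, 7, 6, 9] cursor@2
After 5 (prev): list=[53, 2, 1, 7, 6, 9] cursor@53
After 6 (delete_current): list=[2, 1, 7, 6, 9] cursor@2
After 7 (insert_before(92)): list=[92, 2, 1, 7, 6, 9] cursor@2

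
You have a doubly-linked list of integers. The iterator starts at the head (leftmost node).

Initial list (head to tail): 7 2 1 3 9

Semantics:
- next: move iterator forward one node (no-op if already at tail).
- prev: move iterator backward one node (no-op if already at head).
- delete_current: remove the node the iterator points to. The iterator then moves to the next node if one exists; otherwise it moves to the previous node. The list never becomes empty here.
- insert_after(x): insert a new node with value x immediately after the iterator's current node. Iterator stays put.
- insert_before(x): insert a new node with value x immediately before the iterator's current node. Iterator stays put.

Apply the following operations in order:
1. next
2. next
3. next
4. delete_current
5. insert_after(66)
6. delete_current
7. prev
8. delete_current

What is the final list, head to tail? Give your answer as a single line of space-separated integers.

After 1 (next): list=[7, 2, 1, 3, 9] cursor@2
After 2 (next): list=[7, 2, 1, 3, 9] cursor@1
After 3 (next): list=[7, 2, 1, 3, 9] cursor@3
After 4 (delete_current): list=[7, 2, 1, 9] cursor@9
After 5 (insert_after(66)): list=[7, 2, 1, 9, 66] cursor@9
After 6 (delete_current): list=[7, 2, 1, 66] cursor@66
After 7 (prev): list=[7, 2, 1, 66] cursor@1
After 8 (delete_current): list=[7, 2, 66] cursor@66

Answer: 7 2 66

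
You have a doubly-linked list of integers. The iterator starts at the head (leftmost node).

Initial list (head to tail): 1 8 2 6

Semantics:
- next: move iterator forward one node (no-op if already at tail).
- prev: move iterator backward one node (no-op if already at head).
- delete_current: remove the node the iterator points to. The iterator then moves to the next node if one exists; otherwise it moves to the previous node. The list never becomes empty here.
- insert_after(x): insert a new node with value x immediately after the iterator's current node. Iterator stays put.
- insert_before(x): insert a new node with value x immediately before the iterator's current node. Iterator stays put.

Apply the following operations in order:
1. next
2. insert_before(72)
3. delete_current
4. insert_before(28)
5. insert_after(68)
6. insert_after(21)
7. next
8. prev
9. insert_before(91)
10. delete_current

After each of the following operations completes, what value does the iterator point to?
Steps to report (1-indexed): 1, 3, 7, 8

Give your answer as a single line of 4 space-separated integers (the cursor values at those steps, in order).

After 1 (next): list=[1, 8, 2, 6] cursor@8
After 2 (insert_before(72)): list=[1, 72, 8, 2, 6] cursor@8
After 3 (delete_current): list=[1, 72, 2, 6] cursor@2
After 4 (insert_before(28)): list=[1, 72, 28, 2, 6] cursor@2
After 5 (insert_after(68)): list=[1, 72, 28, 2, 68, 6] cursor@2
After 6 (insert_after(21)): list=[1, 72, 28, 2, 21, 68, 6] cursor@2
After 7 (next): list=[1, 72, 28, 2, 21, 68, 6] cursor@21
After 8 (prev): list=[1, 72, 28, 2, 21, 68, 6] cursor@2
After 9 (insert_before(91)): list=[1, 72, 28, 91, 2, 21, 68, 6] cursor@2
After 10 (delete_current): list=[1, 72, 28, 91, 21, 68, 6] cursor@21

Answer: 8 2 21 2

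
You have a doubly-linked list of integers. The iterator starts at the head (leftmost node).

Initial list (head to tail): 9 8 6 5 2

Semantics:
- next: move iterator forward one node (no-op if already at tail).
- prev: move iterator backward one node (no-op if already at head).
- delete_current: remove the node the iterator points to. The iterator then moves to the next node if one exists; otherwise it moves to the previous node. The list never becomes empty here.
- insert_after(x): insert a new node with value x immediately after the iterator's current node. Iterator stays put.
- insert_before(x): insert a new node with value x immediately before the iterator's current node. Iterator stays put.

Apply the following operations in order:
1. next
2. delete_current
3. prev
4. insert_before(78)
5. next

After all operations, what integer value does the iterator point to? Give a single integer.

Answer: 6

Derivation:
After 1 (next): list=[9, 8, 6, 5, 2] cursor@8
After 2 (delete_current): list=[9, 6, 5, 2] cursor@6
After 3 (prev): list=[9, 6, 5, 2] cursor@9
After 4 (insert_before(78)): list=[78, 9, 6, 5, 2] cursor@9
After 5 (next): list=[78, 9, 6, 5, 2] cursor@6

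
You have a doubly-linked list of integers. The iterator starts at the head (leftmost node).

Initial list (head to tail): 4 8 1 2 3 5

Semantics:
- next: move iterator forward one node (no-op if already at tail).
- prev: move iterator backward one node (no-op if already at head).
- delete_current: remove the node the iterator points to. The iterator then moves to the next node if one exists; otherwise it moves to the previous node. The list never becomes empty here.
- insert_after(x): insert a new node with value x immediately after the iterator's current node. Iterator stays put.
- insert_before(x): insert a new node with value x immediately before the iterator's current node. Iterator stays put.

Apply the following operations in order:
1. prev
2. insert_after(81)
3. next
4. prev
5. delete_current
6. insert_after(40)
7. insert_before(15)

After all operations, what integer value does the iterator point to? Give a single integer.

After 1 (prev): list=[4, 8, 1, 2, 3, 5] cursor@4
After 2 (insert_after(81)): list=[4, 81, 8, 1, 2, 3, 5] cursor@4
After 3 (next): list=[4, 81, 8, 1, 2, 3, 5] cursor@81
After 4 (prev): list=[4, 81, 8, 1, 2, 3, 5] cursor@4
After 5 (delete_current): list=[81, 8, 1, 2, 3, 5] cursor@81
After 6 (insert_after(40)): list=[81, 40, 8, 1, 2, 3, 5] cursor@81
After 7 (insert_before(15)): list=[15, 81, 40, 8, 1, 2, 3, 5] cursor@81

Answer: 81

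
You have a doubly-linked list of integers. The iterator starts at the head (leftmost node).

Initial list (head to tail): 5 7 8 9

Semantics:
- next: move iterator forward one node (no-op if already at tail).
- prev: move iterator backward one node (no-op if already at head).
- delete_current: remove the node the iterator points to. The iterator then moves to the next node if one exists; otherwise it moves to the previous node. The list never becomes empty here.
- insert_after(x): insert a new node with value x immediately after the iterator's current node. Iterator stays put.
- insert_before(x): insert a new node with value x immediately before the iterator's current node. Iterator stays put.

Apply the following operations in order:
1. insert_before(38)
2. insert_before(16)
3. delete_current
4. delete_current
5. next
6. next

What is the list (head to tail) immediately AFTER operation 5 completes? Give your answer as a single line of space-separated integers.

Answer: 38 16 8 9

Derivation:
After 1 (insert_before(38)): list=[38, 5, 7, 8, 9] cursor@5
After 2 (insert_before(16)): list=[38, 16, 5, 7, 8, 9] cursor@5
After 3 (delete_current): list=[38, 16, 7, 8, 9] cursor@7
After 4 (delete_current): list=[38, 16, 8, 9] cursor@8
After 5 (next): list=[38, 16, 8, 9] cursor@9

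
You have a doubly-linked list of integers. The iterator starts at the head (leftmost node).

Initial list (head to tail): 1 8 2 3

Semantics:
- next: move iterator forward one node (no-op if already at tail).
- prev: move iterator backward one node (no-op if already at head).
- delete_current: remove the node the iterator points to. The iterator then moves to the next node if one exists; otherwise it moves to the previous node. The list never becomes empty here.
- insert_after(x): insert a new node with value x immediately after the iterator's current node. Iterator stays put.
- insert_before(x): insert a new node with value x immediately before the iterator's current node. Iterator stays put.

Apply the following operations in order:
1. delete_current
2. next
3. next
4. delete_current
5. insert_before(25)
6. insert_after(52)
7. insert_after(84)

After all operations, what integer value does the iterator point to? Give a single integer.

Answer: 2

Derivation:
After 1 (delete_current): list=[8, 2, 3] cursor@8
After 2 (next): list=[8, 2, 3] cursor@2
After 3 (next): list=[8, 2, 3] cursor@3
After 4 (delete_current): list=[8, 2] cursor@2
After 5 (insert_before(25)): list=[8, 25, 2] cursor@2
After 6 (insert_after(52)): list=[8, 25, 2, 52] cursor@2
After 7 (insert_after(84)): list=[8, 25, 2, 84, 52] cursor@2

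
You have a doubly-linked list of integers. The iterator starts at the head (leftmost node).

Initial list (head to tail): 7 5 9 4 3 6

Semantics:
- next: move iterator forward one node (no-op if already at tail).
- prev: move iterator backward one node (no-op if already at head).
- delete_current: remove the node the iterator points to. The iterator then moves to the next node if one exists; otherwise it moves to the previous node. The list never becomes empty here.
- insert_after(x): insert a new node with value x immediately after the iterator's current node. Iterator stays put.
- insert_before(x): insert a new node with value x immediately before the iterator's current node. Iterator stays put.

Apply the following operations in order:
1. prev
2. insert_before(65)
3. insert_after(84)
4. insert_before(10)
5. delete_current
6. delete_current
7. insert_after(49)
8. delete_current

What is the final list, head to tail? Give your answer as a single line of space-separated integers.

After 1 (prev): list=[7, 5, 9, 4, 3, 6] cursor@7
After 2 (insert_before(65)): list=[65, 7, 5, 9, 4, 3, 6] cursor@7
After 3 (insert_after(84)): list=[65, 7, 84, 5, 9, 4, 3, 6] cursor@7
After 4 (insert_before(10)): list=[65, 10, 7, 84, 5, 9, 4, 3, 6] cursor@7
After 5 (delete_current): list=[65, 10, 84, 5, 9, 4, 3, 6] cursor@84
After 6 (delete_current): list=[65, 10, 5, 9, 4, 3, 6] cursor@5
After 7 (insert_after(49)): list=[65, 10, 5, 49, 9, 4, 3, 6] cursor@5
After 8 (delete_current): list=[65, 10, 49, 9, 4, 3, 6] cursor@49

Answer: 65 10 49 9 4 3 6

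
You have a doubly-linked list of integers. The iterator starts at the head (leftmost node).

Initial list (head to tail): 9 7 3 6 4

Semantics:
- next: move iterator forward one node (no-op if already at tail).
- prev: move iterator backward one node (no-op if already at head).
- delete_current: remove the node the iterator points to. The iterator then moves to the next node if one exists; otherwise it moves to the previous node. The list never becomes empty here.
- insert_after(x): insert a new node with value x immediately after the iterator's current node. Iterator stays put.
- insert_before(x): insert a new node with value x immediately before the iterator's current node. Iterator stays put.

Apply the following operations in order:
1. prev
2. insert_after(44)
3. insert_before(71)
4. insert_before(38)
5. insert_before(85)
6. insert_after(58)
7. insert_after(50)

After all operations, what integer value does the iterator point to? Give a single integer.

After 1 (prev): list=[9, 7, 3, 6, 4] cursor@9
After 2 (insert_after(44)): list=[9, 44, 7, 3, 6, 4] cursor@9
After 3 (insert_before(71)): list=[71, 9, 44, 7, 3, 6, 4] cursor@9
After 4 (insert_before(38)): list=[71, 38, 9, 44, 7, 3, 6, 4] cursor@9
After 5 (insert_before(85)): list=[71, 38, 85, 9, 44, 7, 3, 6, 4] cursor@9
After 6 (insert_after(58)): list=[71, 38, 85, 9, 58, 44, 7, 3, 6, 4] cursor@9
After 7 (insert_after(50)): list=[71, 38, 85, 9, 50, 58, 44, 7, 3, 6, 4] cursor@9

Answer: 9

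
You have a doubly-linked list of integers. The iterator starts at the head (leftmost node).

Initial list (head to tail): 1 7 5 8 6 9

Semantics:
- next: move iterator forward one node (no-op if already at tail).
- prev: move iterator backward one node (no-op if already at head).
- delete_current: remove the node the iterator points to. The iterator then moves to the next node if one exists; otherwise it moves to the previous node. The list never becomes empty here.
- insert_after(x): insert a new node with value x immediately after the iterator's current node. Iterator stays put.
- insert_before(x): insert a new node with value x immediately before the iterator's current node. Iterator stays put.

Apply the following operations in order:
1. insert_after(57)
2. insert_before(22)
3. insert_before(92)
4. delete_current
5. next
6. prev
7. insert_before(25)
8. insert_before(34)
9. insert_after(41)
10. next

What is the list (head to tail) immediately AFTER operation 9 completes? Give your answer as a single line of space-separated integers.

Answer: 22 92 25 34 57 41 7 5 8 6 9

Derivation:
After 1 (insert_after(57)): list=[1, 57, 7, 5, 8, 6, 9] cursor@1
After 2 (insert_before(22)): list=[22, 1, 57, 7, 5, 8, 6, 9] cursor@1
After 3 (insert_before(92)): list=[22, 92, 1, 57, 7, 5, 8, 6, 9] cursor@1
After 4 (delete_current): list=[22, 92, 57, 7, 5, 8, 6, 9] cursor@57
After 5 (next): list=[22, 92, 57, 7, 5, 8, 6, 9] cursor@7
After 6 (prev): list=[22, 92, 57, 7, 5, 8, 6, 9] cursor@57
After 7 (insert_before(25)): list=[22, 92, 25, 57, 7, 5, 8, 6, 9] cursor@57
After 8 (insert_before(34)): list=[22, 92, 25, 34, 57, 7, 5, 8, 6, 9] cursor@57
After 9 (insert_after(41)): list=[22, 92, 25, 34, 57, 41, 7, 5, 8, 6, 9] cursor@57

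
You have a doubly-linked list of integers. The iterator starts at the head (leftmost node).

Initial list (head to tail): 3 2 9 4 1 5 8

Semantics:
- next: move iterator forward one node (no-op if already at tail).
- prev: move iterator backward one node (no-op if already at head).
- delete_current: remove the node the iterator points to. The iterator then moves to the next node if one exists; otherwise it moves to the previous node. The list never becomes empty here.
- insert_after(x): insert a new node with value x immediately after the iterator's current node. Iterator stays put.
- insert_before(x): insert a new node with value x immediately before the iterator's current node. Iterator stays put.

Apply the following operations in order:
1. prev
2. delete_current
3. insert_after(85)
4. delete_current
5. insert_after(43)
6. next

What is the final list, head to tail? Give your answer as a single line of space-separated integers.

Answer: 85 43 9 4 1 5 8

Derivation:
After 1 (prev): list=[3, 2, 9, 4, 1, 5, 8] cursor@3
After 2 (delete_current): list=[2, 9, 4, 1, 5, 8] cursor@2
After 3 (insert_after(85)): list=[2, 85, 9, 4, 1, 5, 8] cursor@2
After 4 (delete_current): list=[85, 9, 4, 1, 5, 8] cursor@85
After 5 (insert_after(43)): list=[85, 43, 9, 4, 1, 5, 8] cursor@85
After 6 (next): list=[85, 43, 9, 4, 1, 5, 8] cursor@43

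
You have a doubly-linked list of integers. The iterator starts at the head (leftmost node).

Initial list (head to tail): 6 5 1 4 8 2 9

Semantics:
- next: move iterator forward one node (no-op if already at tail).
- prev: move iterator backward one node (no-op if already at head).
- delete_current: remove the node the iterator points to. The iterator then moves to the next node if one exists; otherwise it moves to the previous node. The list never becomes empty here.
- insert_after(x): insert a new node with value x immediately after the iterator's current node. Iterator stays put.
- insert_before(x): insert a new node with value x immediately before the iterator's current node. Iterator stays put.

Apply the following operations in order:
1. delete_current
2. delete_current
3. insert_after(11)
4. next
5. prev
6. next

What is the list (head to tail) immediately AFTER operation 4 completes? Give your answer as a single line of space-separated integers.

Answer: 1 11 4 8 2 9

Derivation:
After 1 (delete_current): list=[5, 1, 4, 8, 2, 9] cursor@5
After 2 (delete_current): list=[1, 4, 8, 2, 9] cursor@1
After 3 (insert_after(11)): list=[1, 11, 4, 8, 2, 9] cursor@1
After 4 (next): list=[1, 11, 4, 8, 2, 9] cursor@11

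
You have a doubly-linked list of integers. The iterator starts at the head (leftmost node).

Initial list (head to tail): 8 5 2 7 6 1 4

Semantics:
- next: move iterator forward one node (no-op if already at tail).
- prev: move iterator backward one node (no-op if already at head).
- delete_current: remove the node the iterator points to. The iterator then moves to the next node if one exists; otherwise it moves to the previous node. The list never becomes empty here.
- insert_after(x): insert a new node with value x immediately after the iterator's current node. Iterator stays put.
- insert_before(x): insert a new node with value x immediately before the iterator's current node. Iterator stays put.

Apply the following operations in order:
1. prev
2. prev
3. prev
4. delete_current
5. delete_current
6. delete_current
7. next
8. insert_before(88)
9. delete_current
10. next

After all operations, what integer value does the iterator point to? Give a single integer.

After 1 (prev): list=[8, 5, 2, 7, 6, 1, 4] cursor@8
After 2 (prev): list=[8, 5, 2, 7, 6, 1, 4] cursor@8
After 3 (prev): list=[8, 5, 2, 7, 6, 1, 4] cursor@8
After 4 (delete_current): list=[5, 2, 7, 6, 1, 4] cursor@5
After 5 (delete_current): list=[2, 7, 6, 1, 4] cursor@2
After 6 (delete_current): list=[7, 6, 1, 4] cursor@7
After 7 (next): list=[7, 6, 1, 4] cursor@6
After 8 (insert_before(88)): list=[7, 88, 6, 1, 4] cursor@6
After 9 (delete_current): list=[7, 88, 1, 4] cursor@1
After 10 (next): list=[7, 88, 1, 4] cursor@4

Answer: 4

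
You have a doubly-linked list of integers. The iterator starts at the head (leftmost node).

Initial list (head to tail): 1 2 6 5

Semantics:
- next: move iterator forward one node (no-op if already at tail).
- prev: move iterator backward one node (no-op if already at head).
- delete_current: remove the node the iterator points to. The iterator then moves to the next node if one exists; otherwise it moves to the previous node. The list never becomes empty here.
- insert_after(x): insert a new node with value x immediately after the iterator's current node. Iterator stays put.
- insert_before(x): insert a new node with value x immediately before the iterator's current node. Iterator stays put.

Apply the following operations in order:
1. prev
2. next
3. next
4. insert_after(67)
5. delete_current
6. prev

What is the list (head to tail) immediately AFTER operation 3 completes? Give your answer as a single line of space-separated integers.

After 1 (prev): list=[1, 2, 6, 5] cursor@1
After 2 (next): list=[1, 2, 6, 5] cursor@2
After 3 (next): list=[1, 2, 6, 5] cursor@6

Answer: 1 2 6 5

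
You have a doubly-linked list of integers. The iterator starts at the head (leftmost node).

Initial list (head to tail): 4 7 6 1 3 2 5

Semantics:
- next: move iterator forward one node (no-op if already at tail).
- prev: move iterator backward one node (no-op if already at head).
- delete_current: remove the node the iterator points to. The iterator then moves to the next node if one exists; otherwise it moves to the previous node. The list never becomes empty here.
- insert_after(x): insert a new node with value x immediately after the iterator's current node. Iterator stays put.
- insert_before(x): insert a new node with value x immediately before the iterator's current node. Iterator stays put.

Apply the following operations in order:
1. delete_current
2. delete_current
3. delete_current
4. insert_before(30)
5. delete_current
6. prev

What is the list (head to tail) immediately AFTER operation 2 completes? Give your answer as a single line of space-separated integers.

Answer: 6 1 3 2 5

Derivation:
After 1 (delete_current): list=[7, 6, 1, 3, 2, 5] cursor@7
After 2 (delete_current): list=[6, 1, 3, 2, 5] cursor@6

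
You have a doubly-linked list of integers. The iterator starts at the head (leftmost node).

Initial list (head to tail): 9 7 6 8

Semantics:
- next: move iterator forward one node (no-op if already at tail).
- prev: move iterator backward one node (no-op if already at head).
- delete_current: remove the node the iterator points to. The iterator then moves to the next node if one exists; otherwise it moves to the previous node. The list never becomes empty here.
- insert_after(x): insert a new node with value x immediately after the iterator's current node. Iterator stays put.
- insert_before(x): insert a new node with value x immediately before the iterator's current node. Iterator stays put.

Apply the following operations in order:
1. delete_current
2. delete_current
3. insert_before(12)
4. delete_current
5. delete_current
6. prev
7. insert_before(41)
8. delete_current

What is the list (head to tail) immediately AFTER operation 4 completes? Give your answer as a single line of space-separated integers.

Answer: 12 8

Derivation:
After 1 (delete_current): list=[7, 6, 8] cursor@7
After 2 (delete_current): list=[6, 8] cursor@6
After 3 (insert_before(12)): list=[12, 6, 8] cursor@6
After 4 (delete_current): list=[12, 8] cursor@8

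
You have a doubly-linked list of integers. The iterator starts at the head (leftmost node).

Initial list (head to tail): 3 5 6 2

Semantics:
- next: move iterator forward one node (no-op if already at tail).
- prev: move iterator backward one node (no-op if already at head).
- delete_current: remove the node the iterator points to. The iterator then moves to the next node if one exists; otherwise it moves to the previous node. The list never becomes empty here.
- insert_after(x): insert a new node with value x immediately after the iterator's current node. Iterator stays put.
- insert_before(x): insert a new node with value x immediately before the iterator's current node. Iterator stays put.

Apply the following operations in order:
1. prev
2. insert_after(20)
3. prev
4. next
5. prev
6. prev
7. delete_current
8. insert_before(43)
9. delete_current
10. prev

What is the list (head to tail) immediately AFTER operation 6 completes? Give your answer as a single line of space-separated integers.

After 1 (prev): list=[3, 5, 6, 2] cursor@3
After 2 (insert_after(20)): list=[3, 20, 5, 6, 2] cursor@3
After 3 (prev): list=[3, 20, 5, 6, 2] cursor@3
After 4 (next): list=[3, 20, 5, 6, 2] cursor@20
After 5 (prev): list=[3, 20, 5, 6, 2] cursor@3
After 6 (prev): list=[3, 20, 5, 6, 2] cursor@3

Answer: 3 20 5 6 2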